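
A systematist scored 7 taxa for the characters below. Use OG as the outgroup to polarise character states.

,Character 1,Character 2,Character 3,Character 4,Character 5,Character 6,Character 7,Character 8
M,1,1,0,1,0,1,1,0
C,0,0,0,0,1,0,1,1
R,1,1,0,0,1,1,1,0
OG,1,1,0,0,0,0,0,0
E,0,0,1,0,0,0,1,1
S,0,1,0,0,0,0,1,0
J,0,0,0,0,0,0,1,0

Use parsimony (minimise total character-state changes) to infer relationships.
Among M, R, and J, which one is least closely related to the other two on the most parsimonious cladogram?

J

Character polarity is set by the outgroup: the derived state is whichever differs from the outgroup's state, so for Character 1, Character 2 the derived state is '0', and for the remaining characters it is '1'.
Character 1: derived state '0' in C, E, J, and S only — synapomorphy for {C, E, J, S}.
Character 2 (derived state '0') is shared by C, E, and J — a synapomorphy uniting that clade.
Character 3: derived state '1' in E only — an autapomorphy, so it tells us nothing about relationships among taxa.
Character 4: derived state '1' in M only — an autapomorphy, so it tells us nothing about relationships among taxa.
Character 5 groups C and R, which is incompatible with the clades supported by the remaining characters; treating it as convergent (homoplasy) costs fewer steps than any alternative tree.
Only M and R show the derived state '1' for Character 6, supporting them as a clade.
All ingroup taxa share the derived state '1' for Character 7; it defines the ingroup but does not resolve relationships within it.
Only C and E show the derived state '1' for Character 8, supporting them as a clade.
Most parsimonious ingroup topology: ((((E,C),J),S),(R,M)).
R and M share a more recent common ancestor with each other than either does with J, so J is the least closely related of the three.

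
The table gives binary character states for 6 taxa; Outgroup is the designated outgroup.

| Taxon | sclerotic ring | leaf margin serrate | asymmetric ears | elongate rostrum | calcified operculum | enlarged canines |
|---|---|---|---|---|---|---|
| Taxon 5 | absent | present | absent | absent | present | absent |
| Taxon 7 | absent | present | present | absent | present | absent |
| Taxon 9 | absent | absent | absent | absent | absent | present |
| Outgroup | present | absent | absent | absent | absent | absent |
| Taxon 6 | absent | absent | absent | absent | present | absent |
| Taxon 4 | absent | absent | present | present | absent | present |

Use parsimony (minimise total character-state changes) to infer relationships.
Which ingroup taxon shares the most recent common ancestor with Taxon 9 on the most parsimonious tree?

Character polarity is set by the outgroup: the derived state is whichever differs from the outgroup's state, so for sclerotic ring the derived state is 'absent', and for the remaining characters it is 'present'.
sclerotic ring (derived state 'absent') is shared by all ingroup taxa — unites the whole ingroup.
leaf margin serrate: derived state 'present' in Taxon 5 and Taxon 7 only — synapomorphy for {Taxon 5, Taxon 7}.
asymmetric ears (state 'present') occurs in Taxon 4 and Taxon 7 but conflicts with the nesting implied by the other characters — most parsimoniously interpreted as homoplasy.
elongate rostrum: derived state 'present' in Taxon 4 only — an autapomorphy, so it tells us nothing about relationships among taxa.
Only Taxon 5, Taxon 6, and Taxon 7 show the derived state 'present' for calcified operculum, supporting them as a clade.
enlarged canines (derived state 'present') is shared by Taxon 4 and Taxon 9 — a synapomorphy uniting that clade.
Most parsimonious ingroup topology: (((Taxon 5,Taxon 7),Taxon 6),(Taxon 4,Taxon 9)).
Taxon 9 and Taxon 4 form a cherry on this tree, so they are sister taxa.

Taxon 4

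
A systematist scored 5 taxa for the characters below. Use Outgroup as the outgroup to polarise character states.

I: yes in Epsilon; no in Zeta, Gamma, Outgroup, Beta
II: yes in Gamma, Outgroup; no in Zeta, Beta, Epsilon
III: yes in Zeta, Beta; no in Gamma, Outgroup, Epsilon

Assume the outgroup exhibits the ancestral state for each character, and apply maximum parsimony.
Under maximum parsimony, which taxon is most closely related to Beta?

Character polarity is set by the outgroup: the derived state is whichever differs from the outgroup's state, so for II the derived state is 'no', and for the remaining characters it is 'yes'.
I: derived state 'yes' in Epsilon only — an autapomorphy, so it tells us nothing about relationships among taxa.
Only Beta, Epsilon, and Zeta show the derived state 'no' for II, supporting them as a clade.
III (derived state 'yes') is shared by Beta and Zeta — a synapomorphy uniting that clade.
Most parsimonious ingroup topology: ((Epsilon,(Beta,Zeta)),Gamma).
Beta and Zeta form a cherry on this tree, so they are sister taxa.

Zeta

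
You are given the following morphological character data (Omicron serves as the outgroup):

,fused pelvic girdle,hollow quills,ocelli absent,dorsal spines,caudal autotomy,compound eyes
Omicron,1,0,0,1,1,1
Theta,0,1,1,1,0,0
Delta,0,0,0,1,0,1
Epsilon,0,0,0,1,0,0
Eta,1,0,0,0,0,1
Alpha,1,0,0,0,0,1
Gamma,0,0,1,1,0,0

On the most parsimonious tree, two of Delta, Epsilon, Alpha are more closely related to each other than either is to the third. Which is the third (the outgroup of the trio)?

Character polarity is set by the outgroup: the derived state is whichever differs from the outgroup's state, so for fused pelvic girdle, dorsal spines, caudal autotomy, compound eyes the derived state is '0', and for the remaining characters it is '1'.
fused pelvic girdle (derived state '0') is shared by Delta, Epsilon, Gamma, and Theta — a synapomorphy uniting that clade.
hollow quills (derived state '1') is unique to Theta (autapomorphy; uninformative for grouping).
Only Gamma and Theta show the derived state '1' for ocelli absent, supporting them as a clade.
Only Alpha and Eta show the derived state '0' for dorsal spines, supporting them as a clade.
All ingroup taxa share the derived state '0' for caudal autotomy; it defines the ingroup but does not resolve relationships within it.
compound eyes: derived state '0' in Epsilon, Gamma, and Theta only — synapomorphy for {Epsilon, Gamma, Theta}.
Most parsimonious ingroup topology: ((((Theta,Gamma),Epsilon),Delta),(Eta,Alpha)).
Epsilon and Delta share a more recent common ancestor with each other than either does with Alpha, so Alpha is the least closely related of the three.

Alpha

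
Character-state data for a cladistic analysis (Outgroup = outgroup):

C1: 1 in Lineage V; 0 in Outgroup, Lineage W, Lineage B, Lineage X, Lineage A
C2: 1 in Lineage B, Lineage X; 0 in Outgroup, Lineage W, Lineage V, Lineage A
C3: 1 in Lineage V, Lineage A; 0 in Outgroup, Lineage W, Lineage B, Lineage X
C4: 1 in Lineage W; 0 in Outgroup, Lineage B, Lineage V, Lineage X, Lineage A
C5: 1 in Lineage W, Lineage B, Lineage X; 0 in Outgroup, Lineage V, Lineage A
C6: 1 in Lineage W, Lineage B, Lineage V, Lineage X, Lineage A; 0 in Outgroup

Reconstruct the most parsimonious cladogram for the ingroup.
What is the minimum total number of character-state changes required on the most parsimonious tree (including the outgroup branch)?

6

The outgroup has state '0' for every character, so '1' is the derived state throughout.
C1 (derived state '1') is unique to Lineage V (autapomorphy; uninformative for grouping).
C2: derived state '1' in Lineage B and Lineage X only — synapomorphy for {Lineage B, Lineage X}.
Only Lineage A and Lineage V show the derived state '1' for C3, supporting them as a clade.
C4 (derived state '1') is unique to Lineage W (autapomorphy; uninformative for grouping).
Only Lineage B, Lineage W, and Lineage X show the derived state '1' for C5, supporting them as a clade.
C6 (derived state '1') is shared by all ingroup taxa — unites the whole ingroup.
Most parsimonious ingroup topology: ((Lineage W,(Lineage B,Lineage X)),(Lineage V,Lineage A)).
Changes per character on this tree: C1: 1; C2: 1; C3: 1; C4: 1; C5: 1; C6: 1.
Total = 6.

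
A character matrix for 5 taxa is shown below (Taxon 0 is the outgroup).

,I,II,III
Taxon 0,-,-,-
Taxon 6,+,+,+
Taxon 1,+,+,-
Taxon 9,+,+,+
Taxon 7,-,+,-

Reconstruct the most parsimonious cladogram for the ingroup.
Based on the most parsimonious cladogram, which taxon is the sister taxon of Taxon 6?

The outgroup has state '-' for every character, so '+' is the derived state throughout.
I (derived state '+') is shared by Taxon 1, Taxon 6, and Taxon 9 — a synapomorphy uniting that clade.
II (derived state '+') is shared by all ingroup taxa — unites the whole ingroup.
Only Taxon 6 and Taxon 9 show the derived state '+' for III, supporting them as a clade.
Most parsimonious ingroup topology: (((Taxon 6,Taxon 9),Taxon 1),Taxon 7).
Taxon 6 and Taxon 9 form a cherry on this tree, so they are sister taxa.

Taxon 9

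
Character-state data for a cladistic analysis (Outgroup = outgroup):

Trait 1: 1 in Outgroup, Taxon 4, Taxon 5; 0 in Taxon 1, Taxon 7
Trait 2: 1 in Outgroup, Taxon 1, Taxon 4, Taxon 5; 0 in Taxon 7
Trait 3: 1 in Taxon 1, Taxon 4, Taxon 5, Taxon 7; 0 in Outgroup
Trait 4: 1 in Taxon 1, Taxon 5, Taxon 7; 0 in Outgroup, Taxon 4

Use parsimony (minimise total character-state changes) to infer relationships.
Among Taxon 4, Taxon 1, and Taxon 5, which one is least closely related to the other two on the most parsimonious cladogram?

Character polarity is set by the outgroup: the derived state is whichever differs from the outgroup's state, so for Trait 1, Trait 2 the derived state is '0', and for the remaining characters it is '1'.
Trait 1: derived state '0' in Taxon 1 and Taxon 7 only — synapomorphy for {Taxon 1, Taxon 7}.
Trait 2 (derived state '0') is unique to Taxon 7 (autapomorphy; uninformative for grouping).
Trait 3 (derived state '1') is shared by all ingroup taxa — unites the whole ingroup.
Only Taxon 1, Taxon 5, and Taxon 7 show the derived state '1' for Trait 4, supporting them as a clade.
Most parsimonious ingroup topology: (((Taxon 1,Taxon 7),Taxon 5),Taxon 4).
Taxon 1 and Taxon 5 share a more recent common ancestor with each other than either does with Taxon 4, so Taxon 4 is the least closely related of the three.

Taxon 4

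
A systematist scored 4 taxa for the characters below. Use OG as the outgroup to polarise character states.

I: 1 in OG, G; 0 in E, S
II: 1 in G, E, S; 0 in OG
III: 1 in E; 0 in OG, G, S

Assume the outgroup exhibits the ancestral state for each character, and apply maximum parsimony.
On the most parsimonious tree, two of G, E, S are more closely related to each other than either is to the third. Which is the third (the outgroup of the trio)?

G

Character polarity is set by the outgroup: the derived state is whichever differs from the outgroup's state, so for I the derived state is '0', and for the remaining characters it is '1'.
I: derived state '0' in E and S only — synapomorphy for {E, S}.
II (derived state '1') is shared by all ingroup taxa — unites the whole ingroup.
III: derived state '1' in E only — an autapomorphy, so it tells us nothing about relationships among taxa.
Most parsimonious ingroup topology: (G,(E,S)).
E and S share a more recent common ancestor with each other than either does with G, so G is the least closely related of the three.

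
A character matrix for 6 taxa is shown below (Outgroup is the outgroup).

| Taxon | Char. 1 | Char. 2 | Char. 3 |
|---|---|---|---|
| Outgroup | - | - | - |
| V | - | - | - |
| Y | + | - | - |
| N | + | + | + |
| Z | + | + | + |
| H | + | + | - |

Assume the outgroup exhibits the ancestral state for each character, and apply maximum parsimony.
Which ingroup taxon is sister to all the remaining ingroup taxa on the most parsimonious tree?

V

The outgroup has state '-' for every character, so '+' is the derived state throughout.
Only H, N, Y, and Z show the derived state '+' for Char. 1, supporting them as a clade.
Char. 2 (derived state '+') is shared by H, N, and Z — a synapomorphy uniting that clade.
Only N and Z show the derived state '+' for Char. 3, supporting them as a clade.
Most parsimonious ingroup topology: (V,(Y,((N,Z),H))).
V is sister to the clade containing all other ingroup taxa, so it is the earliest-diverging (most basal) ingroup lineage.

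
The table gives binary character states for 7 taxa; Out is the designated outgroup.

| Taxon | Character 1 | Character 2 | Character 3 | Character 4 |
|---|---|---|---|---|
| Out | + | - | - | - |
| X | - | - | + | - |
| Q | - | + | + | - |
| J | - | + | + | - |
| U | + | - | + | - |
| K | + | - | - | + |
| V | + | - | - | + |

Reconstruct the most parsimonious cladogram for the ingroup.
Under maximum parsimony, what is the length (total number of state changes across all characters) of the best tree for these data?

Character polarity is set by the outgroup: the derived state is whichever differs from the outgroup's state, so for Character 1 the derived state is '-', and for the remaining characters it is '+'.
Character 1: derived state '-' in J, Q, and X only — synapomorphy for {J, Q, X}.
Only J and Q show the derived state '+' for Character 2, supporting them as a clade.
Character 3 (derived state '+') is shared by J, Q, U, and X — a synapomorphy uniting that clade.
Character 4 (derived state '+') is shared by K and V — a synapomorphy uniting that clade.
Most parsimonious ingroup topology: (((X,(Q,J)),U),(K,V)).
Changes per character on this tree: Character 1: 1; Character 2: 1; Character 3: 1; Character 4: 1.
Total = 4.

4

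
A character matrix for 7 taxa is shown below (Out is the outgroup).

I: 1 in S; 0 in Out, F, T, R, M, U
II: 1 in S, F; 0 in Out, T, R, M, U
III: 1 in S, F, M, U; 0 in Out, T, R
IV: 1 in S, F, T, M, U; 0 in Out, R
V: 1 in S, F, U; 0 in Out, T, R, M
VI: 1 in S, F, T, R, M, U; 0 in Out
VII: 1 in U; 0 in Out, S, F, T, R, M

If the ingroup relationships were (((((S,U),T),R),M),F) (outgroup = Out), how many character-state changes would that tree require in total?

Map each character onto (((((S,U),T),R),M),F) (rooted by Out) and count the minimum state changes it requires (Fitch parsimony):
I: 1; II: 2; III: 3; IV: 2; V: 2; VI: 1; VII: 1.
Total tree length = 12.

12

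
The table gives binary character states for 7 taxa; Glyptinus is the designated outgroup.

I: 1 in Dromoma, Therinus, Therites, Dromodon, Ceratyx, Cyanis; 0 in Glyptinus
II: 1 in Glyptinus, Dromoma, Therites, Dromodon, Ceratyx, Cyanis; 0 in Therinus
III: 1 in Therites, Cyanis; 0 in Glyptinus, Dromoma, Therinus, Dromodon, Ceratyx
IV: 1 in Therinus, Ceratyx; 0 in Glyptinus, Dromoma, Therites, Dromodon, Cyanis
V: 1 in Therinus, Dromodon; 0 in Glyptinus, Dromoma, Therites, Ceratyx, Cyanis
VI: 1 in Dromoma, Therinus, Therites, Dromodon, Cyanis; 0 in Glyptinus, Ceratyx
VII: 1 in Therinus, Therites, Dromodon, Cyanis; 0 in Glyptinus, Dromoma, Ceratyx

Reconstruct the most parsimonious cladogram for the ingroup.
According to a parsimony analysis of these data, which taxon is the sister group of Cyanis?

Character polarity is set by the outgroup: the derived state is whichever differs from the outgroup's state, so for II the derived state is '0', and for the remaining characters it is '1'.
I (derived state '1') is shared by all ingroup taxa — unites the whole ingroup.
II (derived state '0') is unique to Therinus (autapomorphy; uninformative for grouping).
Only Cyanis and Therites show the derived state '1' for III, supporting them as a clade.
IV (state '1') occurs in Ceratyx and Therinus but conflicts with the nesting implied by the other characters — most parsimoniously interpreted as homoplasy.
V (derived state '1') is shared by Dromodon and Therinus — a synapomorphy uniting that clade.
VI (derived state '1') is shared by Cyanis, Dromodon, Dromoma, Therinus, and Therites — a synapomorphy uniting that clade.
VII (derived state '1') is shared by Cyanis, Dromodon, Therinus, and Therites — a synapomorphy uniting that clade.
Most parsimonious ingroup topology: ((Dromoma,((Therinus,Dromodon),(Therites,Cyanis))),Ceratyx).
Cyanis and Therites form a cherry on this tree, so they are sister taxa.

Therites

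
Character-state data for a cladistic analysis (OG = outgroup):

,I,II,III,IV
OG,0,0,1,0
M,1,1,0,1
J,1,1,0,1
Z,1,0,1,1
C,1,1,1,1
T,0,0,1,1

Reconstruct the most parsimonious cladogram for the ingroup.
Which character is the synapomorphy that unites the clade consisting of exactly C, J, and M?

Character polarity is set by the outgroup: the derived state is whichever differs from the outgroup's state, so for III the derived state is '0', and for the remaining characters it is '1'.
Only C, J, M, and Z show the derived state '1' for I, supporting them as a clade.
II: derived state '1' in C, J, and M only — synapomorphy for {C, J, M}.
III: derived state '0' in J and M only — synapomorphy for {J, M}.
IV (derived state '1') is shared by all ingroup taxa — unites the whole ingroup.
Most parsimonious ingroup topology: ((((M,J),C),Z),T).
The clade {C, J, M} is supported by II: its derived state '1' occurs in exactly those taxa and in no other taxon (including the outgroup).

II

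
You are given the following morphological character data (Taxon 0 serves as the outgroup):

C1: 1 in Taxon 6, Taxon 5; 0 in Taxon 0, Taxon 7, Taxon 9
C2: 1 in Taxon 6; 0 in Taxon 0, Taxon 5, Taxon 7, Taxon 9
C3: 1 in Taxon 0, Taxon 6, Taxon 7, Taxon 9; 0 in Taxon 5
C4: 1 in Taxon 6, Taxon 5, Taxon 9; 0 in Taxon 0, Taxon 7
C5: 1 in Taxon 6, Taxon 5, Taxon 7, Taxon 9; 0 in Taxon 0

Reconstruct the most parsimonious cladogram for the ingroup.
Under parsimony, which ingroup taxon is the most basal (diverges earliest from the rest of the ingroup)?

Taxon 7

Character polarity is set by the outgroup: the derived state is whichever differs from the outgroup's state, so for C3 the derived state is '0', and for the remaining characters it is '1'.
Only Taxon 5 and Taxon 6 show the derived state '1' for C1, supporting them as a clade.
C2 (derived state '1') is unique to Taxon 6 (autapomorphy; uninformative for grouping).
C3 (derived state '0') is unique to Taxon 5 (autapomorphy; uninformative for grouping).
Only Taxon 5, Taxon 6, and Taxon 9 show the derived state '1' for C4, supporting them as a clade.
C5 (derived state '1') is shared by all ingroup taxa — unites the whole ingroup.
Most parsimonious ingroup topology: (((Taxon 6,Taxon 5),Taxon 9),Taxon 7).
Taxon 7 is sister to the clade containing all other ingroup taxa, so it is the earliest-diverging (most basal) ingroup lineage.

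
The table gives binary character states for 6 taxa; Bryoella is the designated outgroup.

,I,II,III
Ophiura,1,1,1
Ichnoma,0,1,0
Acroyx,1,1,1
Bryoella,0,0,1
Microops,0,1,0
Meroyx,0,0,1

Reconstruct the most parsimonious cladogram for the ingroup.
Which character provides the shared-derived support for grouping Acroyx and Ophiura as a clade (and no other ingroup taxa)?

I

Character polarity is set by the outgroup: the derived state is whichever differs from the outgroup's state, so for III the derived state is '0', and for the remaining characters it is '1'.
Only Acroyx and Ophiura show the derived state '1' for I, supporting them as a clade.
II: derived state '1' in Acroyx, Ichnoma, Microops, and Ophiura only — synapomorphy for {Acroyx, Ichnoma, Microops, Ophiura}.
III: derived state '0' in Ichnoma and Microops only — synapomorphy for {Ichnoma, Microops}.
Most parsimonious ingroup topology: (((Microops,Ichnoma),(Ophiura,Acroyx)),Meroyx).
The clade {Acroyx, Ophiura} is supported by I: its derived state '1' occurs in exactly those taxa and in no other taxon (including the outgroup).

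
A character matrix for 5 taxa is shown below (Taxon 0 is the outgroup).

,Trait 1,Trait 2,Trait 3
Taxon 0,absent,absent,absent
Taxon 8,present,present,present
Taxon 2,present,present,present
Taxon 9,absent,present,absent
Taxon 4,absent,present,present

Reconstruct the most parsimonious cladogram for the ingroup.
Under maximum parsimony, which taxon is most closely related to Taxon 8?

Taxon 2

The outgroup has state 'absent' for every character, so 'present' is the derived state throughout.
Trait 1 (derived state 'present') is shared by Taxon 2 and Taxon 8 — a synapomorphy uniting that clade.
Trait 2 (derived state 'present') is shared by all ingroup taxa — unites the whole ingroup.
Only Taxon 2, Taxon 4, and Taxon 8 show the derived state 'present' for Trait 3, supporting them as a clade.
Most parsimonious ingroup topology: (((Taxon 8,Taxon 2),Taxon 4),Taxon 9).
Taxon 8 and Taxon 2 form a cherry on this tree, so they are sister taxa.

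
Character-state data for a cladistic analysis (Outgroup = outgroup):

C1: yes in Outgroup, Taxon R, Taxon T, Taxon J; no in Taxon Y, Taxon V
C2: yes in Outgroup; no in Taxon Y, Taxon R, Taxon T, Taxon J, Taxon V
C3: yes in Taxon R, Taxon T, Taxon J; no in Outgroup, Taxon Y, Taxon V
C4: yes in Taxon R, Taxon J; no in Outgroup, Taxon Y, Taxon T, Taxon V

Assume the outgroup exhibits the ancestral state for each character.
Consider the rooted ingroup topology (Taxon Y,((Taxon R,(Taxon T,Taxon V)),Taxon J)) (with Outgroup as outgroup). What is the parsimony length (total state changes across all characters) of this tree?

Map each character onto (Taxon Y,((Taxon R,(Taxon T,Taxon V)),Taxon J)) (rooted by Outgroup) and count the minimum state changes it requires (Fitch parsimony):
C1: 2; C2: 1; C3: 2; C4: 2.
Total tree length = 7.

7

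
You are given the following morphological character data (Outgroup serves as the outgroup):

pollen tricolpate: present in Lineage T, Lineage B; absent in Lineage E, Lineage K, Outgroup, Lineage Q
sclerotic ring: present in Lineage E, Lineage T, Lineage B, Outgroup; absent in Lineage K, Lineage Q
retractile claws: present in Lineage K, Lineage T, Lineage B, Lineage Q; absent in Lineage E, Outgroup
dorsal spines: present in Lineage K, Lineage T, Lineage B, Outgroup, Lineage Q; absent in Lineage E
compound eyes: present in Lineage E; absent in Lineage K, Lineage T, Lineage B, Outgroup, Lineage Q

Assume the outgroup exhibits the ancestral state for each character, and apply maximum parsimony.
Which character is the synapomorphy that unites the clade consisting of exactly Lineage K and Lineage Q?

Character polarity is set by the outgroup: the derived state is whichever differs from the outgroup's state, so for sclerotic ring, dorsal spines the derived state is 'absent', and for the remaining characters it is 'present'.
pollen tricolpate: derived state 'present' in Lineage B and Lineage T only — synapomorphy for {Lineage B, Lineage T}.
sclerotic ring: derived state 'absent' in Lineage K and Lineage Q only — synapomorphy for {Lineage K, Lineage Q}.
retractile claws: derived state 'present' in Lineage B, Lineage K, Lineage Q, and Lineage T only — synapomorphy for {Lineage B, Lineage K, Lineage Q, Lineage T}.
dorsal spines (derived state 'absent') is unique to Lineage E (autapomorphy; uninformative for grouping).
compound eyes (derived state 'present') is unique to Lineage E (autapomorphy; uninformative for grouping).
Most parsimonious ingroup topology: (((Lineage T,Lineage B),(Lineage Q,Lineage K)),Lineage E).
The clade {Lineage K, Lineage Q} is supported by sclerotic ring: its derived state 'absent' occurs in exactly those taxa and in no other taxon (including the outgroup).

sclerotic ring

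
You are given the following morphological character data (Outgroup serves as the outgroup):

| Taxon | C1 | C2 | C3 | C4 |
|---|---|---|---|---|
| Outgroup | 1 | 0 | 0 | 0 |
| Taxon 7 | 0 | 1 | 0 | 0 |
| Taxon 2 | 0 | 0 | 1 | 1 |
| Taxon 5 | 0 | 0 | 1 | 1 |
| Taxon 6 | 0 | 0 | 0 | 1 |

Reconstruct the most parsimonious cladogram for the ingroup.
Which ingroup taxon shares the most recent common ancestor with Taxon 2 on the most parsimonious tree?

Taxon 5

Character polarity is set by the outgroup: the derived state is whichever differs from the outgroup's state, so for C1 the derived state is '0', and for the remaining characters it is '1'.
All ingroup taxa share the derived state '0' for C1; it defines the ingroup but does not resolve relationships within it.
C2 (derived state '1') is unique to Taxon 7 (autapomorphy; uninformative for grouping).
C3: derived state '1' in Taxon 2 and Taxon 5 only — synapomorphy for {Taxon 2, Taxon 5}.
Only Taxon 2, Taxon 5, and Taxon 6 show the derived state '1' for C4, supporting them as a clade.
Most parsimonious ingroup topology: (Taxon 7,((Taxon 2,Taxon 5),Taxon 6)).
Taxon 2 and Taxon 5 form a cherry on this tree, so they are sister taxa.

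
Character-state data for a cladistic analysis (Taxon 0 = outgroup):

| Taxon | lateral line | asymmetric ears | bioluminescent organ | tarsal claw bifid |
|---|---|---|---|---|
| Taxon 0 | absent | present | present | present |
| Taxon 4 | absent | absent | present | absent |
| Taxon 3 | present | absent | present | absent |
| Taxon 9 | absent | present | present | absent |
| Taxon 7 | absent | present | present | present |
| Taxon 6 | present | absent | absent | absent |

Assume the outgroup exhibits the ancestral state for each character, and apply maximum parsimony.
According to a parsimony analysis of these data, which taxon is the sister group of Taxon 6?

Taxon 3

Character polarity is set by the outgroup: the derived state is whichever differs from the outgroup's state, so for asymmetric ears, bioluminescent organ, tarsal claw bifid the derived state is 'absent', and for the remaining characters it is 'present'.
lateral line: derived state 'present' in Taxon 3 and Taxon 6 only — synapomorphy for {Taxon 3, Taxon 6}.
asymmetric ears: derived state 'absent' in Taxon 3, Taxon 4, and Taxon 6 only — synapomorphy for {Taxon 3, Taxon 4, Taxon 6}.
bioluminescent organ (derived state 'absent') is unique to Taxon 6 (autapomorphy; uninformative for grouping).
Only Taxon 3, Taxon 4, Taxon 6, and Taxon 9 show the derived state 'absent' for tarsal claw bifid, supporting them as a clade.
Most parsimonious ingroup topology: (((Taxon 4,(Taxon 3,Taxon 6)),Taxon 9),Taxon 7).
Taxon 6 and Taxon 3 form a cherry on this tree, so they are sister taxa.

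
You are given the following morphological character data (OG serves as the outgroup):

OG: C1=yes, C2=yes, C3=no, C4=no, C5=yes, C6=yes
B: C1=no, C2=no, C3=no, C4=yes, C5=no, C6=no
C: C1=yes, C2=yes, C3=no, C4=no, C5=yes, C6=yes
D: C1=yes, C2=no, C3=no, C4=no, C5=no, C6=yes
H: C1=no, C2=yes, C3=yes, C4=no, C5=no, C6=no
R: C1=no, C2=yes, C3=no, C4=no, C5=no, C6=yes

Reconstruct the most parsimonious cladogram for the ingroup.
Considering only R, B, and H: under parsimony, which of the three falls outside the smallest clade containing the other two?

R

Character polarity is set by the outgroup: the derived state is whichever differs from the outgroup's state, so for C1, C2, C5, C6 the derived state is 'no', and for the remaining characters it is 'yes'.
C1: derived state 'no' in B, H, and R only — synapomorphy for {B, H, R}.
C2 (state 'no') occurs in B and D but conflicts with the nesting implied by the other characters — most parsimoniously interpreted as homoplasy.
C3 (derived state 'yes') is unique to H (autapomorphy; uninformative for grouping).
C4: derived state 'yes' in B only — an autapomorphy, so it tells us nothing about relationships among taxa.
C5: derived state 'no' in B, D, H, and R only — synapomorphy for {B, D, H, R}.
C6: derived state 'no' in B and H only — synapomorphy for {B, H}.
Most parsimonious ingroup topology: ((((B,H),R),D),C).
B and H share a more recent common ancestor with each other than either does with R, so R is the least closely related of the three.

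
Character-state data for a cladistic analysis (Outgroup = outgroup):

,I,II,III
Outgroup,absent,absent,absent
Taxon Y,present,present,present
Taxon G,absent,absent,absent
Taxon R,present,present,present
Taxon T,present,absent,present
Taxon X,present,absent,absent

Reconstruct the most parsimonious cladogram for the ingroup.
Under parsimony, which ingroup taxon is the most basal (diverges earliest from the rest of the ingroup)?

Taxon G

The outgroup has state 'absent' for every character, so 'present' is the derived state throughout.
Only Taxon R, Taxon T, Taxon X, and Taxon Y show the derived state 'present' for I, supporting them as a clade.
II (derived state 'present') is shared by Taxon R and Taxon Y — a synapomorphy uniting that clade.
Only Taxon R, Taxon T, and Taxon Y show the derived state 'present' for III, supporting them as a clade.
Most parsimonious ingroup topology: ((((Taxon Y,Taxon R),Taxon T),Taxon X),Taxon G).
Taxon G is sister to the clade containing all other ingroup taxa, so it is the earliest-diverging (most basal) ingroup lineage.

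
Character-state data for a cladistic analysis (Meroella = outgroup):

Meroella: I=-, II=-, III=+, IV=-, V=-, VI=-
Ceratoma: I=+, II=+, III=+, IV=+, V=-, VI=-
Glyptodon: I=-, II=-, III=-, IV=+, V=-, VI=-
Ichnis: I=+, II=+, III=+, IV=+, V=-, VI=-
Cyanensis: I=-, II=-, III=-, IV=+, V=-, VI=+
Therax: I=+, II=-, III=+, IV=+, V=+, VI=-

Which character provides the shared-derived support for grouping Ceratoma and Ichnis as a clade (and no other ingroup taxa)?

Character polarity is set by the outgroup: the derived state is whichever differs from the outgroup's state, so for III the derived state is '-', and for the remaining characters it is '+'.
I: derived state '+' in Ceratoma, Ichnis, and Therax only — synapomorphy for {Ceratoma, Ichnis, Therax}.
II: derived state '+' in Ceratoma and Ichnis only — synapomorphy for {Ceratoma, Ichnis}.
Only Cyanensis and Glyptodon show the derived state '-' for III, supporting them as a clade.
IV (derived state '+') is shared by all ingroup taxa — unites the whole ingroup.
V (derived state '+') is unique to Therax (autapomorphy; uninformative for grouping).
VI (derived state '+') is unique to Cyanensis (autapomorphy; uninformative for grouping).
Most parsimonious ingroup topology: (((Ceratoma,Ichnis),Therax),(Glyptodon,Cyanensis)).
The clade {Ceratoma, Ichnis} is supported by II: its derived state '+' occurs in exactly those taxa and in no other taxon (including the outgroup).

II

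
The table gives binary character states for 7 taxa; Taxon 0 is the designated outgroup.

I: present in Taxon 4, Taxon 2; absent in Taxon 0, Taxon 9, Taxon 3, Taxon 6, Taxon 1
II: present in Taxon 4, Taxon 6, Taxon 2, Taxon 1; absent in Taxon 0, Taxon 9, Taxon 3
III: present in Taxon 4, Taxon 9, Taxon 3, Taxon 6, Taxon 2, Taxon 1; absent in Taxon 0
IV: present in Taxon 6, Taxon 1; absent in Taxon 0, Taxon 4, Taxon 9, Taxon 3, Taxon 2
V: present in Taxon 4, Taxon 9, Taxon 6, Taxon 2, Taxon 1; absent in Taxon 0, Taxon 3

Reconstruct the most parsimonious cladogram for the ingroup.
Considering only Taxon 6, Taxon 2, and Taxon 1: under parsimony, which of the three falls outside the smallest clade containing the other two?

The outgroup has state 'absent' for every character, so 'present' is the derived state throughout.
Only Taxon 2 and Taxon 4 show the derived state 'present' for I, supporting them as a clade.
II (derived state 'present') is shared by Taxon 1, Taxon 2, Taxon 4, and Taxon 6 — a synapomorphy uniting that clade.
All ingroup taxa share the derived state 'present' for III; it defines the ingroup but does not resolve relationships within it.
IV (derived state 'present') is shared by Taxon 1 and Taxon 6 — a synapomorphy uniting that clade.
V (derived state 'present') is shared by Taxon 1, Taxon 2, Taxon 4, Taxon 6, and Taxon 9 — a synapomorphy uniting that clade.
Most parsimonious ingroup topology: ((((Taxon 4,Taxon 2),(Taxon 6,Taxon 1)),Taxon 9),Taxon 3).
Taxon 6 and Taxon 1 share a more recent common ancestor with each other than either does with Taxon 2, so Taxon 2 is the least closely related of the three.

Taxon 2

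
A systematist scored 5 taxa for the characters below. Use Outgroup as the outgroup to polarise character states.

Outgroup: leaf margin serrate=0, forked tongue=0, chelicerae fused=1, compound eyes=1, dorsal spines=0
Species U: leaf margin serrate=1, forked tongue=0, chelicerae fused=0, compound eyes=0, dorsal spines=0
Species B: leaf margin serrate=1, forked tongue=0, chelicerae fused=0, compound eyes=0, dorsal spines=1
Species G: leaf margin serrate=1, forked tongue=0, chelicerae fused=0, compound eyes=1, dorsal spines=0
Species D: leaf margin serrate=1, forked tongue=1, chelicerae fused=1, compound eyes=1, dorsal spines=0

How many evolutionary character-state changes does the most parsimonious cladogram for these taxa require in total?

5

Character polarity is set by the outgroup: the derived state is whichever differs from the outgroup's state, so for chelicerae fused, compound eyes the derived state is '0', and for the remaining characters it is '1'.
All ingroup taxa share the derived state '1' for leaf margin serrate; it defines the ingroup but does not resolve relationships within it.
forked tongue: derived state '1' in Species D only — an autapomorphy, so it tells us nothing about relationships among taxa.
chelicerae fused: derived state '0' in Species B, Species G, and Species U only — synapomorphy for {Species B, Species G, Species U}.
Only Species B and Species U show the derived state '0' for compound eyes, supporting them as a clade.
dorsal spines: derived state '1' in Species B only — an autapomorphy, so it tells us nothing about relationships among taxa.
Most parsimonious ingroup topology: (((Species U,Species B),Species G),Species D).
Changes per character on this tree: leaf margin serrate: 1; forked tongue: 1; chelicerae fused: 1; compound eyes: 1; dorsal spines: 1.
Total = 5.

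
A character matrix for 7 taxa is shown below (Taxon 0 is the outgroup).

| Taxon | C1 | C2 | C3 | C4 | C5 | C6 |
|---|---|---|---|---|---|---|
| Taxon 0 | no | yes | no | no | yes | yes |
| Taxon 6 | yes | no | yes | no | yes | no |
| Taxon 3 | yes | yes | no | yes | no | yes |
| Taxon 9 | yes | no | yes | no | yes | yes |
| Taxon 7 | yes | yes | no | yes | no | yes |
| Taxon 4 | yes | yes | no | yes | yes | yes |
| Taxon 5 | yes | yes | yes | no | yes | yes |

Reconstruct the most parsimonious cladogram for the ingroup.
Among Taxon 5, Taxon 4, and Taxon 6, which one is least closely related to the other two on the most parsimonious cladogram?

Character polarity is set by the outgroup: the derived state is whichever differs from the outgroup's state, so for C2, C5, C6 the derived state is 'no', and for the remaining characters it is 'yes'.
All ingroup taxa share the derived state 'yes' for C1; it defines the ingroup but does not resolve relationships within it.
Only Taxon 6 and Taxon 9 show the derived state 'no' for C2, supporting them as a clade.
Only Taxon 5, Taxon 6, and Taxon 9 show the derived state 'yes' for C3, supporting them as a clade.
Only Taxon 3, Taxon 4, and Taxon 7 show the derived state 'yes' for C4, supporting them as a clade.
C5: derived state 'no' in Taxon 3 and Taxon 7 only — synapomorphy for {Taxon 3, Taxon 7}.
C6 (derived state 'no') is unique to Taxon 6 (autapomorphy; uninformative for grouping).
Most parsimonious ingroup topology: (((Taxon 6,Taxon 9),Taxon 5),((Taxon 3,Taxon 7),Taxon 4)).
Taxon 5 and Taxon 6 share a more recent common ancestor with each other than either does with Taxon 4, so Taxon 4 is the least closely related of the three.

Taxon 4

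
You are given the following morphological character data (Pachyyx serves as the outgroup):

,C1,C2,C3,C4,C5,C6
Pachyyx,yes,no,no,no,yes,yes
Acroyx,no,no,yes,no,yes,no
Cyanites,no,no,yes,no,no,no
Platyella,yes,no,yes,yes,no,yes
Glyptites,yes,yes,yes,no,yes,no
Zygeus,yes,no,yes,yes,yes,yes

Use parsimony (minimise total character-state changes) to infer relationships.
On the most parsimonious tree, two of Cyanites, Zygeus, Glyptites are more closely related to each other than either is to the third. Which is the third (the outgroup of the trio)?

Character polarity is set by the outgroup: the derived state is whichever differs from the outgroup's state, so for C1, C5, C6 the derived state is 'no', and for the remaining characters it is 'yes'.
Only Acroyx and Cyanites show the derived state 'no' for C1, supporting them as a clade.
C2: derived state 'yes' in Glyptites only — an autapomorphy, so it tells us nothing about relationships among taxa.
C3 (derived state 'yes') is shared by all ingroup taxa — unites the whole ingroup.
Only Platyella and Zygeus show the derived state 'yes' for C4, supporting them as a clade.
C5 (state 'no') occurs in Cyanites and Platyella but conflicts with the nesting implied by the other characters — most parsimoniously interpreted as homoplasy.
C6: derived state 'no' in Acroyx, Cyanites, and Glyptites only — synapomorphy for {Acroyx, Cyanites, Glyptites}.
Most parsimonious ingroup topology: (((Acroyx,Cyanites),Glyptites),(Platyella,Zygeus)).
Glyptites and Cyanites share a more recent common ancestor with each other than either does with Zygeus, so Zygeus is the least closely related of the three.

Zygeus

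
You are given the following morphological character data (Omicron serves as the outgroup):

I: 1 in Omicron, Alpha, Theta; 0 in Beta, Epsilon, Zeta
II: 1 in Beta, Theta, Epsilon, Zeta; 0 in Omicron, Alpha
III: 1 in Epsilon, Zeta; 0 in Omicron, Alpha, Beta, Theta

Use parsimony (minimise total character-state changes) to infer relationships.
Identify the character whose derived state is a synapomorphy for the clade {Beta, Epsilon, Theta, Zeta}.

Character polarity is set by the outgroup: the derived state is whichever differs from the outgroup's state, so for I the derived state is '0', and for the remaining characters it is '1'.
I (derived state '0') is shared by Beta, Epsilon, and Zeta — a synapomorphy uniting that clade.
II: derived state '1' in Beta, Epsilon, Theta, and Zeta only — synapomorphy for {Beta, Epsilon, Theta, Zeta}.
Only Epsilon and Zeta show the derived state '1' for III, supporting them as a clade.
Most parsimonious ingroup topology: (Alpha,((Beta,(Epsilon,Zeta)),Theta)).
The clade {Beta, Epsilon, Theta, Zeta} is supported by II: its derived state '1' occurs in exactly those taxa and in no other taxon (including the outgroup).

II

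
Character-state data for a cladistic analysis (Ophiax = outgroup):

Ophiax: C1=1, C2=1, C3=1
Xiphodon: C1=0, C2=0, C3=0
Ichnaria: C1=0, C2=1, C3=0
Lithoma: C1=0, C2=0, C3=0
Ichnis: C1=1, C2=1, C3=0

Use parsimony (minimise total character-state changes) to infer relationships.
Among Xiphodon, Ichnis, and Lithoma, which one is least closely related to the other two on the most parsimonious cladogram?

The outgroup has state '1' for every character, so '0' is the derived state throughout.
C1 (derived state '0') is shared by Ichnaria, Lithoma, and Xiphodon — a synapomorphy uniting that clade.
Only Lithoma and Xiphodon show the derived state '0' for C2, supporting them as a clade.
C3 (derived state '0') is shared by all ingroup taxa — unites the whole ingroup.
Most parsimonious ingroup topology: (((Xiphodon,Lithoma),Ichnaria),Ichnis).
Xiphodon and Lithoma share a more recent common ancestor with each other than either does with Ichnis, so Ichnis is the least closely related of the three.

Ichnis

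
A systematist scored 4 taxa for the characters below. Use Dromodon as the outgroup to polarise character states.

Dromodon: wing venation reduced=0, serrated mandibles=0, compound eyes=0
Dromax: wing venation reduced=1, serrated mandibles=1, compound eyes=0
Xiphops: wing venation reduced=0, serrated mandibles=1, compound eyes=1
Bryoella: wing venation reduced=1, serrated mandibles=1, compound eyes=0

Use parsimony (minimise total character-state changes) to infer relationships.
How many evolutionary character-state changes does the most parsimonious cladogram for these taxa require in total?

3

The outgroup has state '0' for every character, so '1' is the derived state throughout.
wing venation reduced (derived state '1') is shared by Bryoella and Dromax — a synapomorphy uniting that clade.
serrated mandibles (derived state '1') is shared by all ingroup taxa — unites the whole ingroup.
compound eyes: derived state '1' in Xiphops only — an autapomorphy, so it tells us nothing about relationships among taxa.
Most parsimonious ingroup topology: ((Dromax,Bryoella),Xiphops).
Changes per character on this tree: wing venation reduced: 1; serrated mandibles: 1; compound eyes: 1.
Total = 3.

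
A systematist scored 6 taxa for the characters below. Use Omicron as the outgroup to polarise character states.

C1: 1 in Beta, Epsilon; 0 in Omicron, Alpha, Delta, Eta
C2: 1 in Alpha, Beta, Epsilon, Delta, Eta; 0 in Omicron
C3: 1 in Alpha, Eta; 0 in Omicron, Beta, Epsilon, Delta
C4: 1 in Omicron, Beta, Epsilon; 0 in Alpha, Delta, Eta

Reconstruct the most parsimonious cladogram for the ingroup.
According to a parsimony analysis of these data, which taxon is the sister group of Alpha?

Character polarity is set by the outgroup: the derived state is whichever differs from the outgroup's state, so for C4 the derived state is '0', and for the remaining characters it is '1'.
Only Beta and Epsilon show the derived state '1' for C1, supporting them as a clade.
C2 (derived state '1') is shared by all ingroup taxa — unites the whole ingroup.
Only Alpha and Eta show the derived state '1' for C3, supporting them as a clade.
C4 (derived state '0') is shared by Alpha, Delta, and Eta — a synapomorphy uniting that clade.
Most parsimonious ingroup topology: (((Alpha,Eta),Delta),(Beta,Epsilon)).
Alpha and Eta form a cherry on this tree, so they are sister taxa.

Eta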